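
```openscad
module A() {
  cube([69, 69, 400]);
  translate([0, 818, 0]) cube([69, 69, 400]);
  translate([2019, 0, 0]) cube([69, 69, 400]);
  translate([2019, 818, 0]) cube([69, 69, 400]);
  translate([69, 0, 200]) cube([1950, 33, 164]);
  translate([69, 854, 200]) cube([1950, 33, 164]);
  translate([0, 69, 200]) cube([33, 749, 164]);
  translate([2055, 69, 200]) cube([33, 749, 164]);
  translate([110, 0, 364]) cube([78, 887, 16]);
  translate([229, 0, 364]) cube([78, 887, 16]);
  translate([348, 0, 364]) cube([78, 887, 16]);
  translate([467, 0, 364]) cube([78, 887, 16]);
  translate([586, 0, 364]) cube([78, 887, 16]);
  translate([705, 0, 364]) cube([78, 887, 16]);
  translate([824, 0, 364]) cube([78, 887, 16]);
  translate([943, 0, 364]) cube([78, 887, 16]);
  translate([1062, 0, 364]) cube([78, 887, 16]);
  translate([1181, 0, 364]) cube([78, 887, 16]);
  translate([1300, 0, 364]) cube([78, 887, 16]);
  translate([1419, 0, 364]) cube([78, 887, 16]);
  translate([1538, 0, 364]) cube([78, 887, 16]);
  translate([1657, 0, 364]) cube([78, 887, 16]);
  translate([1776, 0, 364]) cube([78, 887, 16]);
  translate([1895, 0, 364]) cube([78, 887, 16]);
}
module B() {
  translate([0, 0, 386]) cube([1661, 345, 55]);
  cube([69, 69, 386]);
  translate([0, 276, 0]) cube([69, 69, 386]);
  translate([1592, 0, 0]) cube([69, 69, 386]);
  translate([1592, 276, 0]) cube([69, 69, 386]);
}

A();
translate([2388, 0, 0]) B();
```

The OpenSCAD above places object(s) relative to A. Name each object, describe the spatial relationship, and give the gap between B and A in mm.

A is a bed frame. B is a bench. The bench is on the floor beside the bed frame on its +x side. The gap between the bench and the bed frame is 300 mm.

The bench's nearest face is 300 mm from the bed frame's +x face.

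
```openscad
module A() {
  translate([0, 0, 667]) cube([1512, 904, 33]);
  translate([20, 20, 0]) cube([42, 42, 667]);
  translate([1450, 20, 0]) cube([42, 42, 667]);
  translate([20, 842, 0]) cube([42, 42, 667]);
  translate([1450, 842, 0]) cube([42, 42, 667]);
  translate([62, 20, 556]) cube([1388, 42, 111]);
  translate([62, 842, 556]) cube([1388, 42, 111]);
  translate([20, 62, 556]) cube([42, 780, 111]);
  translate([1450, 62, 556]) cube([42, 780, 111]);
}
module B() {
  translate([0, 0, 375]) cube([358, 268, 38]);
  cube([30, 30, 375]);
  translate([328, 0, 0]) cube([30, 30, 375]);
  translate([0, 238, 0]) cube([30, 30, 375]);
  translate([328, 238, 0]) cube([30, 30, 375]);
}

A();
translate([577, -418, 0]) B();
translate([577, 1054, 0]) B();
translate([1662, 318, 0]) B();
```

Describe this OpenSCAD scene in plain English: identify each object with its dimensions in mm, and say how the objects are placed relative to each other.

A is a rectangular dining table. The top is 1512×904×33 mm with its upper surface at z = 700 mm. It stands on four 42×42 mm square legs, each inset 20 mm from the nearest pair of top edges, running from the floor to the underside of the top. Four apron rails, 42 mm thick and 111 mm tall, run between adjacent legs with their top edges flush with the underside of the top and their outer faces flush with the legs' outer faces.

B is a four-legged stool. The seat is a 358×268×38 mm slab whose top surface is at z = 413 mm; four square legs, each 30×30 mm in cross-section, run from the floor (z = 0) to the underside of the seat, each flush with a corner of the seat.

Three stools sit around the table at the −y, +y, +x sides.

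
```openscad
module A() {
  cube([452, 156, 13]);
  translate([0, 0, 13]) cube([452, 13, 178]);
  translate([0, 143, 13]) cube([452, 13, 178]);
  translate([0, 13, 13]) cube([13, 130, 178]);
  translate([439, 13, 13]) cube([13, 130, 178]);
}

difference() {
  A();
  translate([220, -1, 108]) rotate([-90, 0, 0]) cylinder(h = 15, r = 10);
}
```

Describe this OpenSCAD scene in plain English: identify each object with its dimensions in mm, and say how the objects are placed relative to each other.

A is an open-topped rectangular box: outside dimensions 452×156×191 mm, with a uniform wall and base thickness of 13 mm. The base is a full 452×156 slab on the floor; four walls sit on top of the base. The front and back walls (the −y and +y sides) span the full width; the two side walls fit between them.

The open box has a circular hole of radius 10 mm through its front wall, centred at (x = 220, z = 108).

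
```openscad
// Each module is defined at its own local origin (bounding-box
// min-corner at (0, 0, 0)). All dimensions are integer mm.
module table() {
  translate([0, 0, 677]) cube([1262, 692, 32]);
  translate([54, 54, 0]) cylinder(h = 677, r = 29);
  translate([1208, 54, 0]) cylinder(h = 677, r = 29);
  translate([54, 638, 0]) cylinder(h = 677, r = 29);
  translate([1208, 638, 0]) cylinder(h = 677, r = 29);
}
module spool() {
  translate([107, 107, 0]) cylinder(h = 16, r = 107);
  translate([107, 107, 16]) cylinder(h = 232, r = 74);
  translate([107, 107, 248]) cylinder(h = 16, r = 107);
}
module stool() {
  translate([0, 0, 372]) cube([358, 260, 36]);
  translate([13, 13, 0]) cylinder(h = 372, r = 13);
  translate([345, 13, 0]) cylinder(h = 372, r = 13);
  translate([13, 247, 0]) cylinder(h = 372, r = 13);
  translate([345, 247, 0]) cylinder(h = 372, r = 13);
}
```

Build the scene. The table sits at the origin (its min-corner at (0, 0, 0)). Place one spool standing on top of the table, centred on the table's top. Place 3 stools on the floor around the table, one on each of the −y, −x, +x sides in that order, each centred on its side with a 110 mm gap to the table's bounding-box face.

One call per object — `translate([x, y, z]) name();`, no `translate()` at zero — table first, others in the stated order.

table();
translate([524, 239, 709]) spool();
translate([452, -370, 0]) stool();
translate([-468, 216, 0]) stool();
translate([1372, 216, 0]) stool();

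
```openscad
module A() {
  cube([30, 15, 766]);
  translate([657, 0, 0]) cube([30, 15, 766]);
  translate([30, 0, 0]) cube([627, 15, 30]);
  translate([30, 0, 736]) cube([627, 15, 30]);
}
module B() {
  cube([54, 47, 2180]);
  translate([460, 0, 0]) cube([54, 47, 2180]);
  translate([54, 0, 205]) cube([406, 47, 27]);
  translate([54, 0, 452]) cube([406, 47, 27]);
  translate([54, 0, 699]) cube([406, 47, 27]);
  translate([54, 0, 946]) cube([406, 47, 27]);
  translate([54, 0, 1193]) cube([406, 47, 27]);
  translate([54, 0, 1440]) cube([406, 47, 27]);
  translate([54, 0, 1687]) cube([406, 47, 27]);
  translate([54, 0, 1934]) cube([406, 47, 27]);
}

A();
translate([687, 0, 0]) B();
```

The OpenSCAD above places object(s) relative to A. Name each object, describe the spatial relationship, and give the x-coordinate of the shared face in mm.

The picture frame's +x face and the ladder's −x face are both at x = 687 mm.

A is a picture frame. B is a ladder. The ladder is against the picture frame's +x side, with their −y faces flush. The x-coordinate of the shared face is 687 mm.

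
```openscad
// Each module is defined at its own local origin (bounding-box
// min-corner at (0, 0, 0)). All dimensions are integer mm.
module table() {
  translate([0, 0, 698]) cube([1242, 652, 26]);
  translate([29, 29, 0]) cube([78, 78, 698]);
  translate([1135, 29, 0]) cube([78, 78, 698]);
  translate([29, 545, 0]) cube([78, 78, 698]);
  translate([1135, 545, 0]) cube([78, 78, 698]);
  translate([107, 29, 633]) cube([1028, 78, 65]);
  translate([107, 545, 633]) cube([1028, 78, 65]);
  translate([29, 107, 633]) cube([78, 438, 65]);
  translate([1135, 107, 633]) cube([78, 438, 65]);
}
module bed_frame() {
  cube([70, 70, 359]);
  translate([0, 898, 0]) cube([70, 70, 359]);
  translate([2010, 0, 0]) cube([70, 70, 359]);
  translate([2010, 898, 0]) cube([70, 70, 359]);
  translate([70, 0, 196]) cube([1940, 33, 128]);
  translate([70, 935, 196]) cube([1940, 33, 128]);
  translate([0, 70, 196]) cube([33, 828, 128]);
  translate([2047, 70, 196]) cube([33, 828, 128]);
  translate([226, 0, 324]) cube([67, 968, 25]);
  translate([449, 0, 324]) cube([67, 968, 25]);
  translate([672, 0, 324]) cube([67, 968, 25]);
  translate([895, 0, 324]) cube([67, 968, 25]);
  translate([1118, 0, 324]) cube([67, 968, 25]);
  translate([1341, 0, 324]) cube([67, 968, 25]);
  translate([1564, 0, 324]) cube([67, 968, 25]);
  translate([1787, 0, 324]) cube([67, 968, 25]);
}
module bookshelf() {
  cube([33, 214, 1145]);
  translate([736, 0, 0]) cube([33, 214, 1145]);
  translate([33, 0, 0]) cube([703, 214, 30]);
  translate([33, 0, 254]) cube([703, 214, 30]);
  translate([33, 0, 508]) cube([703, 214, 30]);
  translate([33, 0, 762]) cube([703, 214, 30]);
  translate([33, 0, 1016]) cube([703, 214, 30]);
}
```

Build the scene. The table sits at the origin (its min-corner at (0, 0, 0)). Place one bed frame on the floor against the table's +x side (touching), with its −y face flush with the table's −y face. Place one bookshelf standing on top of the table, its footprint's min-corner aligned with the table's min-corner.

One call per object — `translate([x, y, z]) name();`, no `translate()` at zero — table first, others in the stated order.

table();
translate([1242, 0, 0]) bed_frame();
translate([0, 0, 724]) bookshelf();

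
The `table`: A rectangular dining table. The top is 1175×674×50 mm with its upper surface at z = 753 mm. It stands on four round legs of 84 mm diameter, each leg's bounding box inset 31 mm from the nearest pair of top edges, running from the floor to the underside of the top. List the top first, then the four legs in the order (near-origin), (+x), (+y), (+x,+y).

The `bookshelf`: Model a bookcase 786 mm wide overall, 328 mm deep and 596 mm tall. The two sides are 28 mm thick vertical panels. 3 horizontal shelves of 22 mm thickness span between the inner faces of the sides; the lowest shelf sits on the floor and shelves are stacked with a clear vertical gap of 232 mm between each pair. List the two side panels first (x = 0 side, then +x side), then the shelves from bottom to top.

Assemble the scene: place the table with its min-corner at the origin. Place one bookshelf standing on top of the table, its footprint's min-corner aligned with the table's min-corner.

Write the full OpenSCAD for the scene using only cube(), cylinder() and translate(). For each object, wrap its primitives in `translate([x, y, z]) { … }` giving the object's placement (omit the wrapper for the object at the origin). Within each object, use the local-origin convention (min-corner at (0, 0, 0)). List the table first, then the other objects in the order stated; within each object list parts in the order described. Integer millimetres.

translate([0, 0, 703]) cube([1175, 674, 50]);
translate([73, 73, 0]) cylinder(h = 703, r = 42);
translate([1102, 73, 0]) cylinder(h = 703, r = 42);
translate([73, 601, 0]) cylinder(h = 703, r = 42);
translate([1102, 601, 0]) cylinder(h = 703, r = 42);
translate([0, 0, 753]) {
  cube([28, 328, 596]);
  translate([758, 0, 0]) cube([28, 328, 596]);
  translate([28, 0, 0]) cube([730, 328, 22]);
  translate([28, 0, 254]) cube([730, 328, 22]);
  translate([28, 0, 508]) cube([730, 328, 22]);
}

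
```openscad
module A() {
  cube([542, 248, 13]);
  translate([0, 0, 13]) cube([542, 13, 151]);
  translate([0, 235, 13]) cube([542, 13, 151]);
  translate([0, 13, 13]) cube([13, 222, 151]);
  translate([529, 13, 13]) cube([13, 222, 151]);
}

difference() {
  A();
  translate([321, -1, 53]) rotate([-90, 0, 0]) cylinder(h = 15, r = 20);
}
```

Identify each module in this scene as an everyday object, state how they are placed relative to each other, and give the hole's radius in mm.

A is an open box. The open box has a circular hole through its front wall. The hole's radius is 20 mm.

The subtracted cylinder has r = 20 mm.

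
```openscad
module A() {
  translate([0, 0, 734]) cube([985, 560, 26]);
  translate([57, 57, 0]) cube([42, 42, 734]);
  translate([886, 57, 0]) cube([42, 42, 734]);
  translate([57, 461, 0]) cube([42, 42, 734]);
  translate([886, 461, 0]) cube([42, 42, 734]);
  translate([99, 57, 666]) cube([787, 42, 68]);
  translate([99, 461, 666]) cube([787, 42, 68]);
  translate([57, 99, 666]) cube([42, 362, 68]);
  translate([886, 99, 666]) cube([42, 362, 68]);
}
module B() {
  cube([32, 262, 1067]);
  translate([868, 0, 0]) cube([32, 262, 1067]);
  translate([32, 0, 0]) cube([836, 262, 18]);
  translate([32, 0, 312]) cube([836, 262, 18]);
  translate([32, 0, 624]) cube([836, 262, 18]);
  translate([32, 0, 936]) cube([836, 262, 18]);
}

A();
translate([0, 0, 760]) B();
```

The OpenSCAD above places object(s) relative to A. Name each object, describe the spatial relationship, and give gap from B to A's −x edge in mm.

The bookshelf's min-x is at 0; the table's min-x is 0; gap = 0 mm.

A is a table. B is a bookshelf. The bookshelf is on top of the table. The gap from the bookshelf to the table's −x edge is 0 mm.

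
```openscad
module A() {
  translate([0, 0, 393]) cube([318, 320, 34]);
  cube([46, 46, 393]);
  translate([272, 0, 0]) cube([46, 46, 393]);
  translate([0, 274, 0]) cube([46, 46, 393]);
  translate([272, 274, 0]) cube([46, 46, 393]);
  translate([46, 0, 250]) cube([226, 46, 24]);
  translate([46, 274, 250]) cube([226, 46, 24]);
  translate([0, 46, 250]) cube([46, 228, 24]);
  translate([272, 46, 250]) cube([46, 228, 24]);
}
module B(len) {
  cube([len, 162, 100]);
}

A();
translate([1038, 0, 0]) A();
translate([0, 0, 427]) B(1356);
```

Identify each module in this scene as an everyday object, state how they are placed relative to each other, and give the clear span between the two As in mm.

Second stool starts at x = 1038; first ends at x = 318; clear span = 1038 − 318 = 720 mm.

A is a stool. B is a beam. A beam spans the tops of two stools. The clear span between the two stools is 720 mm.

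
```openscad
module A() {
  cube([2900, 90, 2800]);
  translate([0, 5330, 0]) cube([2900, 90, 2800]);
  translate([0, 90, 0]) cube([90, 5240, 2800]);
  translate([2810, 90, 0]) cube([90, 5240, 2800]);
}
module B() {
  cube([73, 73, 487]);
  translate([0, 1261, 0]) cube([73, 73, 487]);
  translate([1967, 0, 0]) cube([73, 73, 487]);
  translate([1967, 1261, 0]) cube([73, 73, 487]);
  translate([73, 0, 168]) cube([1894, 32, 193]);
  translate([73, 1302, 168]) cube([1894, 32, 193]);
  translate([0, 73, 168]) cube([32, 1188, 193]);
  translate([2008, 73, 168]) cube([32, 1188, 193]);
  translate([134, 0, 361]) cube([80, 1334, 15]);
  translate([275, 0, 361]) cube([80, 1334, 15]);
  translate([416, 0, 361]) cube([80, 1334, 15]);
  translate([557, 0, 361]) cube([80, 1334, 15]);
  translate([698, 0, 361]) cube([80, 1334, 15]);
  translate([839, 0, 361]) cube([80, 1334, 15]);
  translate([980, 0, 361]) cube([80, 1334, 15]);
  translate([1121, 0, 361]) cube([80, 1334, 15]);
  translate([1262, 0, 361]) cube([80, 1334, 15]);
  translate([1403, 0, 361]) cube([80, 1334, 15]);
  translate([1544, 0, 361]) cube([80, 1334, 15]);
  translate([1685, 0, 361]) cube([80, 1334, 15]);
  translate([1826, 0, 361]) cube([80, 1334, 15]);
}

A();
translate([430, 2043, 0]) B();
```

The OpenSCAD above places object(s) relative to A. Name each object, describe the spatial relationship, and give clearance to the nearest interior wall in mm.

Clearances: x = 340, y = 1953; minimum 340 mm.

A is a house frame. B is a bed frame. The bed frame sits inside the house frame, centred. The clearance to the nearest interior wall is 340 mm.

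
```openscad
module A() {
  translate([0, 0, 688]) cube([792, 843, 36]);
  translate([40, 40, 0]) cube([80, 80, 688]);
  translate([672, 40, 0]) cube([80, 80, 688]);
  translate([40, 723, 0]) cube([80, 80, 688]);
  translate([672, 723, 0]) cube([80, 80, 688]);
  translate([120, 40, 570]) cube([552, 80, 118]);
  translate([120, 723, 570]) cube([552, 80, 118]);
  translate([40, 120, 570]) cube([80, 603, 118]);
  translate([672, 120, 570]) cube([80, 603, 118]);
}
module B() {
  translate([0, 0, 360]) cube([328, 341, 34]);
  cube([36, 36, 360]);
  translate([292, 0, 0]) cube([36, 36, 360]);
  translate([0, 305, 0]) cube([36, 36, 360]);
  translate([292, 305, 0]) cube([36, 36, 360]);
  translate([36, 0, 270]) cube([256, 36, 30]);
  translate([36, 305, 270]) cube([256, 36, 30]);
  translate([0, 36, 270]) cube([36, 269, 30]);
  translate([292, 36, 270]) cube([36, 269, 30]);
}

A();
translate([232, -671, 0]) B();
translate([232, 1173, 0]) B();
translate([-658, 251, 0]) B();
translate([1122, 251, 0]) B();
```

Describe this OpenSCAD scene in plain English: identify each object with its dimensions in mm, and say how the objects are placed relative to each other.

A is a rectangular dining table. The top is 792×843×36 mm with its upper surface at z = 724 mm. It stands on four 80×80 mm square legs, each inset 40 mm from the nearest pair of top edges, running from the floor to the underside of the top. Four apron rails, 80 mm thick and 118 mm tall, run between adjacent legs with their top edges flush with the underside of the top and their outer faces flush with the legs' outer faces.

B is a four-legged stool. The seat is a 328×341×34 mm slab whose top surface is at z = 394 mm; four square legs, each 36×36 mm in cross-section, run from the floor (z = 0) to the underside of the seat, each flush with a corner of the seat. Four stretchers, 36 mm wide and 30 mm tall, connect adjacent legs with their undersides at z = 270 mm, each running between the inner faces of the legs it joins and aligned with the legs' outer faces on the other axis.

Four stools sit around the table at the −y, +y, −x, +x sides.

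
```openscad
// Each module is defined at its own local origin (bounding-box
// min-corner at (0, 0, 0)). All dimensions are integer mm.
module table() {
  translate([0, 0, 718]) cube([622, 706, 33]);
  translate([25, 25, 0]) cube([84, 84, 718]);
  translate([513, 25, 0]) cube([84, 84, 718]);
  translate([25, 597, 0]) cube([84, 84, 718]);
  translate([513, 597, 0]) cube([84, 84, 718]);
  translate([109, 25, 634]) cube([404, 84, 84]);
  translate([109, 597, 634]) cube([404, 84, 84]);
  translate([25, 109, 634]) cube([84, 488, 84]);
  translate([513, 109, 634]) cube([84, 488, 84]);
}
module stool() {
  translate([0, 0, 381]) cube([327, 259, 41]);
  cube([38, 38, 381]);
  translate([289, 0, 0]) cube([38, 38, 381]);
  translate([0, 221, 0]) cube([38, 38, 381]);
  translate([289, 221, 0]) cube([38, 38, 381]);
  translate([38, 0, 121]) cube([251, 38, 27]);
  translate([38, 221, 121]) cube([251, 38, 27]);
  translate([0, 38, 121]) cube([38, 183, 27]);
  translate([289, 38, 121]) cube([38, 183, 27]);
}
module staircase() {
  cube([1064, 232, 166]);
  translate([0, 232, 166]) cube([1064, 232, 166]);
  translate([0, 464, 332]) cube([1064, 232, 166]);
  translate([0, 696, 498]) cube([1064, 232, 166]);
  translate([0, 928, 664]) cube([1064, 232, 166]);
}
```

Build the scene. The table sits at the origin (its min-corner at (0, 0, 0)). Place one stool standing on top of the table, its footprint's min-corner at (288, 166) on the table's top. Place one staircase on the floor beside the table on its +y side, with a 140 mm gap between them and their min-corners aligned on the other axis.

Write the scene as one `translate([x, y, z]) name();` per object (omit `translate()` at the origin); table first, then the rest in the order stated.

table();
translate([288, 166, 751]) stool();
translate([0, 846, 0]) staircase();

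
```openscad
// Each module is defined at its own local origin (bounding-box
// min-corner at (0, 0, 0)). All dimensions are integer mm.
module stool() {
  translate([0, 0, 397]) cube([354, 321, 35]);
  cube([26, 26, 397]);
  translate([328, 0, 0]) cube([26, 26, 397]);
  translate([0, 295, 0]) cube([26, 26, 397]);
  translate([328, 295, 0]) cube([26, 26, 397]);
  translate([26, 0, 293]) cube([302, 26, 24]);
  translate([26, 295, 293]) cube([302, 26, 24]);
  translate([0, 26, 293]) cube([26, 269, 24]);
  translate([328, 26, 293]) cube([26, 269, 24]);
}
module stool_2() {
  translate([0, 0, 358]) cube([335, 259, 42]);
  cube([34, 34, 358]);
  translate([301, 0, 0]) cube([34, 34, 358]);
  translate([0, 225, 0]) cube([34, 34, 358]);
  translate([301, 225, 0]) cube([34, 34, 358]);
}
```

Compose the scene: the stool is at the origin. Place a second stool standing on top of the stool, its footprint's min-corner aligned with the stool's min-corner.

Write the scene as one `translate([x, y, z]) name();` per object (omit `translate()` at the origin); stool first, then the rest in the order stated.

stool();
translate([0, 0, 432]) stool_2();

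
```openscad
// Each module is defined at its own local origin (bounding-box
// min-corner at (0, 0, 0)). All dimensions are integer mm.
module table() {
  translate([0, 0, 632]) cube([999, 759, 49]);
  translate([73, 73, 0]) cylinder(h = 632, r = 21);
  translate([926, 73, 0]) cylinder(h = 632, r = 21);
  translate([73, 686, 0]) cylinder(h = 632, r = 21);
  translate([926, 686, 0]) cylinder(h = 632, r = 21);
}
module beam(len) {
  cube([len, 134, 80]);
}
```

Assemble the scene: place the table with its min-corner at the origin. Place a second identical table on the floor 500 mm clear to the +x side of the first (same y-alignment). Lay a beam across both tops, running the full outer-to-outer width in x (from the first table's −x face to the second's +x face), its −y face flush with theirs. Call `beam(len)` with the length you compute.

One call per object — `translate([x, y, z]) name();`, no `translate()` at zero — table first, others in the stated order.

table();
translate([1499, 0, 0]) table();
translate([0, 0, 681]) beam(2498);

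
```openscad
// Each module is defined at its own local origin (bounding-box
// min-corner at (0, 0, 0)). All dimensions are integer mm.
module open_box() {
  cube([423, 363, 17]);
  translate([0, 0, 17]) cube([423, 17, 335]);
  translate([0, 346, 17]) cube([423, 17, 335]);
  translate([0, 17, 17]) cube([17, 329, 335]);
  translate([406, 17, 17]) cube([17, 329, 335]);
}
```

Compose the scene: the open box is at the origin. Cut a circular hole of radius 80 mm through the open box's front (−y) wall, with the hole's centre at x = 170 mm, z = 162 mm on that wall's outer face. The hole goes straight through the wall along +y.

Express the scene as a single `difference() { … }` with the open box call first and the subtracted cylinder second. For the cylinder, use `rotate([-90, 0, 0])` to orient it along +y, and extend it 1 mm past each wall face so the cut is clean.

difference() {
  open_box();
  translate([170, -1, 162]) rotate([-90, 0, 0]) cylinder(h = 19, r = 80);
}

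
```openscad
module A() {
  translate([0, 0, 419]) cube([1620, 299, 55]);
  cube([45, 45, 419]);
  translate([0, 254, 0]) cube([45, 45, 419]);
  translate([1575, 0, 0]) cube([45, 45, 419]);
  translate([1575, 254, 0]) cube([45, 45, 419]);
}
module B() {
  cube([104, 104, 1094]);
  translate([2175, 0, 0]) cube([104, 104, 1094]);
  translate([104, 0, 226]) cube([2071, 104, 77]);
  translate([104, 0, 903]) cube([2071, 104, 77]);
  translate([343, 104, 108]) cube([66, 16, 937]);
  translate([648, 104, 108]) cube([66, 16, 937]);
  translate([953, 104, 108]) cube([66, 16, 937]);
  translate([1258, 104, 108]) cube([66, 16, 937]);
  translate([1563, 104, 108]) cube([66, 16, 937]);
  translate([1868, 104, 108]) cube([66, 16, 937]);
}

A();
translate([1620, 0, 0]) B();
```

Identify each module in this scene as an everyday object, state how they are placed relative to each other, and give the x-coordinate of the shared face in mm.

A is a bench. B is a fence section. The fence section is against the bench's +x side, with their −y faces flush. The x-coordinate of the shared face is 1620 mm.

The bench's +x face and the fence section's −x face are both at x = 1620 mm.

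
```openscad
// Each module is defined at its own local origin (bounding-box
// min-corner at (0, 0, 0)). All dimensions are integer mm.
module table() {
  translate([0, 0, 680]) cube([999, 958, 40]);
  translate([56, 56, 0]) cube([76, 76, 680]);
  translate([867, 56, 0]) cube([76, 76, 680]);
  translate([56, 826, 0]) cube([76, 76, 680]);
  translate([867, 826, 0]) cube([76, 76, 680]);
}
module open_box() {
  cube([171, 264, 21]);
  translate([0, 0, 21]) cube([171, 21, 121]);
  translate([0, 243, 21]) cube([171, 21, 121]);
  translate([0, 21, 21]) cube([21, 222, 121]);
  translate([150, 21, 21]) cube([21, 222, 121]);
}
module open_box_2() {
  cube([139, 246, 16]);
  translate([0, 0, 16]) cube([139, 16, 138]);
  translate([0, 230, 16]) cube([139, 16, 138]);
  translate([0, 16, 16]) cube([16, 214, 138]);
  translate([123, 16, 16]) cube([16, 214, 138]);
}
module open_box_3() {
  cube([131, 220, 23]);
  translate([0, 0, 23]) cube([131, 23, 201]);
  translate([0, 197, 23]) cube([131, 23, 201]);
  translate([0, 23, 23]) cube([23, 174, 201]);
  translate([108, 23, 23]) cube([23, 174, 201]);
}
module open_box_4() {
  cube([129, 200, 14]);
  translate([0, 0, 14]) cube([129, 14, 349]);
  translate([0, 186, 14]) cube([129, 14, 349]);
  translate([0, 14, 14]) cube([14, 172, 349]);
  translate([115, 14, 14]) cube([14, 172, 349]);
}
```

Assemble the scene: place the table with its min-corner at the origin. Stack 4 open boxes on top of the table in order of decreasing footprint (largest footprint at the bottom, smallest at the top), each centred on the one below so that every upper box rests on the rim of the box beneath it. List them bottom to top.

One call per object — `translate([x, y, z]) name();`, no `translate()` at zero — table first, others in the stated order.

table();
translate([414, 347, 720]) open_box();
translate([430, 356, 862]) open_box_2();
translate([434, 369, 1016]) open_box_3();
translate([435, 379, 1240]) open_box_4();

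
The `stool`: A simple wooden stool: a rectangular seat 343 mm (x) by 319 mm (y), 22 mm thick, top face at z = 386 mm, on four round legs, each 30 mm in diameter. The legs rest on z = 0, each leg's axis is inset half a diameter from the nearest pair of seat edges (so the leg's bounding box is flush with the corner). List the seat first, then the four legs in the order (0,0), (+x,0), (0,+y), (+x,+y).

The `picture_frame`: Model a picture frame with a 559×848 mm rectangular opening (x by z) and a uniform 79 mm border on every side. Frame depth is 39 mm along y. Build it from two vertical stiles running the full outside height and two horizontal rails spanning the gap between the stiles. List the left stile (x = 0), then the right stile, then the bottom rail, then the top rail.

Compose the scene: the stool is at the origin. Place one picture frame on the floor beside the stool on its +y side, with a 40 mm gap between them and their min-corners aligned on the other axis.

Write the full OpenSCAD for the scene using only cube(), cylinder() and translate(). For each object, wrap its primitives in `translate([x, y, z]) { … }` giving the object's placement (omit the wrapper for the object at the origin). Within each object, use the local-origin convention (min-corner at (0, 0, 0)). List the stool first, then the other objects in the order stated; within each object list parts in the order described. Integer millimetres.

translate([0, 0, 364]) cube([343, 319, 22]);
translate([15, 15, 0]) cylinder(h = 364, r = 15);
translate([328, 15, 0]) cylinder(h = 364, r = 15);
translate([15, 304, 0]) cylinder(h = 364, r = 15);
translate([328, 304, 0]) cylinder(h = 364, r = 15);
translate([0, 359, 0]) {
  cube([79, 39, 1006]);
  translate([638, 0, 0]) cube([79, 39, 1006]);
  translate([79, 0, 0]) cube([559, 39, 79]);
  translate([79, 0, 927]) cube([559, 39, 79]);
}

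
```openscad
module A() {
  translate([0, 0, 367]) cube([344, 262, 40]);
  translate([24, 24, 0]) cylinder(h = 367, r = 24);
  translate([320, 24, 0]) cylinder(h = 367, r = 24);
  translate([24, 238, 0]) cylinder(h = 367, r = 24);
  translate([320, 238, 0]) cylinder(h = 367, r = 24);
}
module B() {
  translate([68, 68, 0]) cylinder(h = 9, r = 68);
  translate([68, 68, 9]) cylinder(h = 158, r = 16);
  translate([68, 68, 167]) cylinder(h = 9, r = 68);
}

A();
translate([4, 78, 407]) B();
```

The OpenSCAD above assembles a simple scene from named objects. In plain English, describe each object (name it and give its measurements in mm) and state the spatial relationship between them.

A is a four-legged stool. The seat is 344×262 mm, 40 mm thick, top at z = 407 mm. It stands on four round legs, each 48 mm in diameter, from z = 0 to the seat underside, each leg's axis is inset half a diameter from the nearest pair of seat edges (so the leg's bounding box is flush with the corner).

B is a spool: two coaxial disc flanges of radius 68 mm and thickness 9 mm, joined by a core cylinder of radius 16 mm and height 158 mm. The lower flange rests on z = 0 and the three cylinders share a vertical axis.

The spool is on top of the stool.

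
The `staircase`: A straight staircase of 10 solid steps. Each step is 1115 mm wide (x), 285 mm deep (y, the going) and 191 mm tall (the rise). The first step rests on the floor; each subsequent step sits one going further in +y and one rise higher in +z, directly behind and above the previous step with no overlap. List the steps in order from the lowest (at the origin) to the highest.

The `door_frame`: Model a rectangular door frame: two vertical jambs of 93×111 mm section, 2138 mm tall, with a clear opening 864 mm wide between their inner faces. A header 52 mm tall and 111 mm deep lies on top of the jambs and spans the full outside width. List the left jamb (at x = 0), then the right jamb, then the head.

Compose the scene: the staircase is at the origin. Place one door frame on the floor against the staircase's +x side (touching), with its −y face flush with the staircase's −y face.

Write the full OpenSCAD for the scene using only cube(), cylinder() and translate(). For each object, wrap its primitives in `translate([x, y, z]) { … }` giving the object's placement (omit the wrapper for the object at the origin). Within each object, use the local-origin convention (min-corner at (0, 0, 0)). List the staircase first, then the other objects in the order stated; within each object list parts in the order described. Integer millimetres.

cube([1115, 285, 191]);
translate([0, 285, 191]) cube([1115, 285, 191]);
translate([0, 570, 382]) cube([1115, 285, 191]);
translate([0, 855, 573]) cube([1115, 285, 191]);
translate([0, 1140, 764]) cube([1115, 285, 191]);
translate([0, 1425, 955]) cube([1115, 285, 191]);
translate([0, 1710, 1146]) cube([1115, 285, 191]);
translate([0, 1995, 1337]) cube([1115, 285, 191]);
translate([0, 2280, 1528]) cube([1115, 285, 191]);
translate([0, 2565, 1719]) cube([1115, 285, 191]);
translate([1115, 0, 0]) {
  cube([93, 111, 2138]);
  translate([957, 0, 0]) cube([93, 111, 2138]);
  translate([0, 0, 2138]) cube([1050, 111, 52]);
}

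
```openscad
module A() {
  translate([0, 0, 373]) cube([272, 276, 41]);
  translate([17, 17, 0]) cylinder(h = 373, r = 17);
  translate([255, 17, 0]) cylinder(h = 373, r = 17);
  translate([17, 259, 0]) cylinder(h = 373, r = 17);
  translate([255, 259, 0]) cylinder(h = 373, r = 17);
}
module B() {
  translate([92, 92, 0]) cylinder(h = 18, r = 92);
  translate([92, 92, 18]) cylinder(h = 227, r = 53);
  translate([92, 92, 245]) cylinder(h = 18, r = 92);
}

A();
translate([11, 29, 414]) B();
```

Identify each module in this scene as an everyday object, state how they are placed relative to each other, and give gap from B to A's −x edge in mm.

The spool's min-x is at 11; the stool's min-x is 0; gap = 11 mm.

A is a stool. B is a spool. The spool is on top of the stool. The gap from the spool to the stool's −x edge is 11 mm.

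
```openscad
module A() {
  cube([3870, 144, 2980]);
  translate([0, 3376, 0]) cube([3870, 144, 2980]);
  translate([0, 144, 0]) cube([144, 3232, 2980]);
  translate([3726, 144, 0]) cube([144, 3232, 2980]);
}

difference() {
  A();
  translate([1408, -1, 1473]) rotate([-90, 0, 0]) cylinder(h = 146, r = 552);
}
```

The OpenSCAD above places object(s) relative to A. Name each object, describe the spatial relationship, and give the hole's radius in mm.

A is a house frame. The house frame has a circular hole through its front wall. The hole's radius is 552 mm.

The subtracted cylinder has r = 552 mm.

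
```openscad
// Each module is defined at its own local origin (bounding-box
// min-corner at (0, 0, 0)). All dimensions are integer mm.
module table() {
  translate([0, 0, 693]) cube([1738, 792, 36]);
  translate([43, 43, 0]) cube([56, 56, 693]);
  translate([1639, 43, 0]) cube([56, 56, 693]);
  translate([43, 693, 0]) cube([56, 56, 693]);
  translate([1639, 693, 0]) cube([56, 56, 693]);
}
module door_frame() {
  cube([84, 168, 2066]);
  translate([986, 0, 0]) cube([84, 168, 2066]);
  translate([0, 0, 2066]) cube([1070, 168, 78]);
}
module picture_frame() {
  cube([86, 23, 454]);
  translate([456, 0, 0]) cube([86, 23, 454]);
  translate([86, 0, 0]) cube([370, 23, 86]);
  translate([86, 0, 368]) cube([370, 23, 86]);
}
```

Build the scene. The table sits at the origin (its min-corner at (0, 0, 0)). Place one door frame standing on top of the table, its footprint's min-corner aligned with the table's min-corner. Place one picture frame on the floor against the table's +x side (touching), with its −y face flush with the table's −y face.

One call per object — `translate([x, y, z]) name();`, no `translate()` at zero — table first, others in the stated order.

table();
translate([0, 0, 729]) door_frame();
translate([1738, 0, 0]) picture_frame();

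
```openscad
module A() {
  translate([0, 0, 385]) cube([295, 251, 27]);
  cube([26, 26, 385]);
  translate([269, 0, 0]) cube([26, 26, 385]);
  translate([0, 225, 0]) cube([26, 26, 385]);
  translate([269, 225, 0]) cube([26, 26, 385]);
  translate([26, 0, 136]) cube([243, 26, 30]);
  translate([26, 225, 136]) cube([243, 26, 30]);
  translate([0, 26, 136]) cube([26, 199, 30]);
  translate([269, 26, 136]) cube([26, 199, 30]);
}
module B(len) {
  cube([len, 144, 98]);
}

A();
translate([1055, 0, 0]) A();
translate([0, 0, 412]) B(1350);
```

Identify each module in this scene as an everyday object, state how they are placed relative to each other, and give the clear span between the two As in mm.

A is a stool. B is a beam. A beam spans the tops of two stools. The clear span between the two stools is 760 mm.

Second stool starts at x = 1055; first ends at x = 295; clear span = 1055 − 295 = 760 mm.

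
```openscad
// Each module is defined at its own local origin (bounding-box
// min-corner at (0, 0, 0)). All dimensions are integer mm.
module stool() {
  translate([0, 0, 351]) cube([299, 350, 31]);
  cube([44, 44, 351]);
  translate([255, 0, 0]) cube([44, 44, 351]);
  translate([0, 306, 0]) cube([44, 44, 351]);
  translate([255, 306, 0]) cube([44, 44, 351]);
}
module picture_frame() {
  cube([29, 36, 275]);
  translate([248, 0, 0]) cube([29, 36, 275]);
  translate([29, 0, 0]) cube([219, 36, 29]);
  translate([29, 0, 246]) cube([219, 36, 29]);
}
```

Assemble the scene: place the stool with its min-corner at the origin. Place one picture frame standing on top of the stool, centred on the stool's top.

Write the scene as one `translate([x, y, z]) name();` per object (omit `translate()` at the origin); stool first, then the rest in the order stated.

stool();
translate([11, 157, 382]) picture_frame();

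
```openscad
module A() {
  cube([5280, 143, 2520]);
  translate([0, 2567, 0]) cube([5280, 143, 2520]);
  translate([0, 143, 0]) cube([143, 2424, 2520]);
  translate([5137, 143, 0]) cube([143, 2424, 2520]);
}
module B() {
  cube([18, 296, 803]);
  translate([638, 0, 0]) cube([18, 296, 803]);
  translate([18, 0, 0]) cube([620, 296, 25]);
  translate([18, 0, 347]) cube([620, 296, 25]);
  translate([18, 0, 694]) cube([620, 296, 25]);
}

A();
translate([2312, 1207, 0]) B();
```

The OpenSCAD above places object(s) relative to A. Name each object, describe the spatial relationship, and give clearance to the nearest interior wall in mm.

Clearances: x = 2169, y = 1064; minimum 1064 mm.

A is a house frame. B is a bookshelf. The bookshelf sits inside the house frame, centred. The clearance to the nearest interior wall is 1064 mm.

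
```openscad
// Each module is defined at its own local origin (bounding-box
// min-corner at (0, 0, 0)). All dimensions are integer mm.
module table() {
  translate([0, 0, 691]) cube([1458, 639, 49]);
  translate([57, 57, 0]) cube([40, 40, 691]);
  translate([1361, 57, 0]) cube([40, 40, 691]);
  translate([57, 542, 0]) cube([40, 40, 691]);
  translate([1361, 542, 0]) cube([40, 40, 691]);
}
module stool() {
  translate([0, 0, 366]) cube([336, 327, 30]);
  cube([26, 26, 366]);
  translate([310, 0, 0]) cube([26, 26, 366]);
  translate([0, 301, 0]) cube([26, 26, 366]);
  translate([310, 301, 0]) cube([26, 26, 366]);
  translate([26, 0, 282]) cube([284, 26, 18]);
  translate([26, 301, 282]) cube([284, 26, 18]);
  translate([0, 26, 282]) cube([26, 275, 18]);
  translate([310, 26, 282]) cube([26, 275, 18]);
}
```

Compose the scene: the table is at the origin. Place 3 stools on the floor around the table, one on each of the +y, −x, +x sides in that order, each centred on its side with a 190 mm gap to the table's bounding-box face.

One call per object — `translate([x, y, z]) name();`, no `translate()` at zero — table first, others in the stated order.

table();
translate([561, 829, 0]) stool();
translate([-526, 156, 0]) stool();
translate([1648, 156, 0]) stool();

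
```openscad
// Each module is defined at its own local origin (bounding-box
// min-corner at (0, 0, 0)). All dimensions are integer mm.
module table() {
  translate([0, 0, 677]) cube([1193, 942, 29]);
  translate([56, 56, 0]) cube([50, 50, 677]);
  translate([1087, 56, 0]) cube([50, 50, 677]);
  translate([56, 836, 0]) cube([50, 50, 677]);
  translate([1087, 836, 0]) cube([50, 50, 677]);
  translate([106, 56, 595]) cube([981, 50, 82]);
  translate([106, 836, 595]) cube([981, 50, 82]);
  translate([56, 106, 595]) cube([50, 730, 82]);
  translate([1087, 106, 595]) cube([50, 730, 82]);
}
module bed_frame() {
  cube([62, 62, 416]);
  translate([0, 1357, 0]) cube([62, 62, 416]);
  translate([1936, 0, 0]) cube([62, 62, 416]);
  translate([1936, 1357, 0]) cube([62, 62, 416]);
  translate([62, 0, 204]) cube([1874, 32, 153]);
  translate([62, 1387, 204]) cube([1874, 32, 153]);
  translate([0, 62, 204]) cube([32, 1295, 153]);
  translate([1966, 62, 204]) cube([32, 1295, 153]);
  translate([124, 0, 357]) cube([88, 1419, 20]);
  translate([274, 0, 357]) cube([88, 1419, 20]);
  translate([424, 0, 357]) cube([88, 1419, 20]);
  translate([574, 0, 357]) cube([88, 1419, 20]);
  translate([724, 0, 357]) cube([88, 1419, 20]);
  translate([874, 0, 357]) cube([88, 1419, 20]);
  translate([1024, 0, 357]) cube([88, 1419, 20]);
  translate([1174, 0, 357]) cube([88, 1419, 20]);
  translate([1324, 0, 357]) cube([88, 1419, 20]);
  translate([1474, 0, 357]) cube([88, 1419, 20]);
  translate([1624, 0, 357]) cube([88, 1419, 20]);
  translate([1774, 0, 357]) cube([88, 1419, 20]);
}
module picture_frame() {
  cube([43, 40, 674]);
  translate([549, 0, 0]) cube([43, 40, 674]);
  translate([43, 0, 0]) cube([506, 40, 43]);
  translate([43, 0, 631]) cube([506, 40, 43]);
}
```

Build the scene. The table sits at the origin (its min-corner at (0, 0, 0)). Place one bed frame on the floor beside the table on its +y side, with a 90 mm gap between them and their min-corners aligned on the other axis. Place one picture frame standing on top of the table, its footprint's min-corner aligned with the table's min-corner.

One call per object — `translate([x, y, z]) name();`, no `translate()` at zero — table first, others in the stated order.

table();
translate([0, 1032, 0]) bed_frame();
translate([0, 0, 706]) picture_frame();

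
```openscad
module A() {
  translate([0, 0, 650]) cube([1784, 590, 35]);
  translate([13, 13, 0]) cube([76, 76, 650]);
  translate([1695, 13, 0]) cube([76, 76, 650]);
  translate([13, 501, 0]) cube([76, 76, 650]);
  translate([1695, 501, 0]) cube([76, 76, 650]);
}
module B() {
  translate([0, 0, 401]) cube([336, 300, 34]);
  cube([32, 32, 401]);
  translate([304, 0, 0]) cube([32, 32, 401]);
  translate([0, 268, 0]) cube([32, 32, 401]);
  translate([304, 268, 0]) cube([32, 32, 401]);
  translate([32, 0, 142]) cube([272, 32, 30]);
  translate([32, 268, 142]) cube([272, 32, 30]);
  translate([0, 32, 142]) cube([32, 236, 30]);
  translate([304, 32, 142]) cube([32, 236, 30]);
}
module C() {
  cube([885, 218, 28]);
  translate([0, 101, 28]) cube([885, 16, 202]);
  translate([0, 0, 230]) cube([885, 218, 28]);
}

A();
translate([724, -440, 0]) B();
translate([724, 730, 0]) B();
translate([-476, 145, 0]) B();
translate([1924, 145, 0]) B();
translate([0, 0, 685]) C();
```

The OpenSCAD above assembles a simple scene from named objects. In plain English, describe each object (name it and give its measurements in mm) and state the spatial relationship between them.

A is a table: top 1784 mm (x) × 590 mm (y), 35 mm thick, upper face at z = 685 mm, on four 76×76 mm square legs, each inset 13 mm from the nearest pair of top edges, running from z = 0 to the bottom of the top.

B is a four-legged stool. The seat is 336×300 mm, 34 mm thick, top at z = 435 mm. It stands on four square legs, each 32×32 mm in cross-section, from z = 0 to the seat underside, each flush with a corner of the seat. Four stretchers, 32 mm wide and 30 mm tall, connect adjacent legs with their undersides at z = 142 mm, each running between the inner faces of the legs it joins and aligned with the legs' outer faces on the other axis.

C is an I-beam lying along x, 885 mm long. Overall section height 258 mm. Two flanges 218 mm wide (y) and 28 mm thick, one on the floor and one at the top; a web 16 mm thick runs between them, centred on the flange width.

Four stools sit around the table at the −y, +y, −x, +x sides. The I-beam is on top of the table.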